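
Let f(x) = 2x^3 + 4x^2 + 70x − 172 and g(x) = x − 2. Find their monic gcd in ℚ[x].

Euclidean algorithm in ℚ[x]:
  2x^3 + 4x^2 + 70x − 172 = (2x^2 + 8x + 86)(x − 2) + (0)
The last nonzero remainder x − 2 is already monic.

x − 2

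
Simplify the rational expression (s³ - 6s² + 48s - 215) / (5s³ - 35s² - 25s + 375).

(s² - s + 43)/(5s² - 10s - 75)

Euclidean algorithm in ℚ[s]:
  s³ - 6s² + 48s - 215 = (1/5)(5s³ - 35s² - 25s + 375) + (s² + 53s - 290)
  5s³ - 35s² - 25s + 375 = (5s - 300)(s² + 53s - 290) + (17325s - 86625)
  s² + 53s - 290 = ((1/17325)s + 58/17325)(17325s - 86625) + (0)
Last nonzero remainder: 17325s - 86625. Dividing through by 17325 gives the monic gcd s - 5.
Cancel s - 5 from numerator and denominator to get the reduced form.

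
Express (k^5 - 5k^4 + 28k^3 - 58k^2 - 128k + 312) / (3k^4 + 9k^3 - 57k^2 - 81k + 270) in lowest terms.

(k^3 + 22k + 52)/(3k^2 + 24k + 45)

Euclidean algorithm in ℚ[k]:
  k^5 - 5k^4 + 28k^3 - 58k^2 - 128k + 312 = ((1/3)k - 8/3)(3k^4 + 9k^3 - 57k^2 - 81k + 270) + (71k^3 - 183k^2 - 434k + 1032)
  3k^4 + 9k^3 - 57k^2 - 81k + 270 = ((3/71)k + 1188/5041)(71k^3 - 183k^2 - 434k + 1032) + ((22509/5041)k^2 - (112545/5041)k + 135054/5041)
  71k^3 - 183k^2 - 434k + 1032 = ((357911/22509)k + 867052/22509)((22509/5041)k^2 - (112545/5041)k + 135054/5041) + (0)
Last nonzero remainder: (22509/5041)k^2 - (112545/5041)k + 135054/5041. Dividing through by 22509/5041 gives the monic gcd k^2 - 5k + 6.
Cancel k^2 - 5k + 6 from numerator and denominator to get the reduced form.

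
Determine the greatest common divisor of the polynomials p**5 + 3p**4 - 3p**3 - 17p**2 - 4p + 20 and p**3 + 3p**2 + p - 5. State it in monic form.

p**3 + 3p**2 + p - 5

By polynomial division,
  p**5 + 3p**4 - 3p**3 - 17p**2 - 4p + 20 = (p**2 - 4)(p**3 + 3p**2 + p - 5) + (0)
The last nonzero remainder p**3 + 3p**2 + p - 5 is already monic.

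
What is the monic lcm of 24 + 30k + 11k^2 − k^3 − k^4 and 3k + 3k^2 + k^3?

−24k − 30k^2 − 11k^3 + k^4 + k^5

Apply the Euclidean algorithm:
  −k^4 − k^3 + 11k^2 + 30k + 24 = (−k + 2)(k^3 + 3k^2 + 3k) + (8k^2 + 24k + 24)
  k^3 + 3k^2 + 3k = ((1/8)k)(8k^2 + 24k + 24) + (0)
Last nonzero remainder: 8k^2 + 24k + 24. Dividing through by 8 gives the monic gcd k^2 + 3k + 3.
Then lcm(f, g) = f·g / gcd(f, g); expanding and making the result monic gives the answer.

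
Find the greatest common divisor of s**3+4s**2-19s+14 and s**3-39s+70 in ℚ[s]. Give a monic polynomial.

s**2+5s-14

Apply the Euclidean algorithm:
  s**3+4s**2-19s+14 = (s**3-39s+70) + (4s**2+20s-56)
  s**3-39s+70 = ((1/4)s-5/4)(4s**2+20s-56) + (0)
Last nonzero remainder: 4s**2+20s-56. Dividing through by 4 gives the monic gcd s**2+5s-14.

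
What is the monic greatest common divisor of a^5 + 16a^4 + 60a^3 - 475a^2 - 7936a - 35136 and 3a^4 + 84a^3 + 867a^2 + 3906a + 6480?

a^2 + 17a + 72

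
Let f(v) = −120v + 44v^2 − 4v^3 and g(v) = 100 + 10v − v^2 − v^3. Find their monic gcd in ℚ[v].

−5 + v

Repeated division with remainder:
  −4v^3 + 44v^2 − 120v = (4)(−v^3 − v^2 + 10v + 100) + (48v^2 − 160v − 400)
  −v^3 − v^2 + 10v + 100 = (−(1/48)v − 13/144)(48v^2 − 160v − 400) + (−(115/9)v + 575/9)
  48v^2 − 160v − 400 = (−(432/115)v − 144/23)(−(115/9)v + 575/9) + (0)
Last nonzero remainder: −(115/9)v + 575/9. Dividing through by −115/9 gives the monic gcd v − 5.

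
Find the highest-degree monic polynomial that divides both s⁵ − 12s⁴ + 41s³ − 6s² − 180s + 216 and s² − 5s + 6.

Apply the Euclidean algorithm:
  s⁵ − 12s⁴ + 41s³ − 6s² − 180s + 216 = (s³ − 7s² + 36)(s² − 5s + 6) + (0)
The last nonzero remainder s² − 5s + 6 is already monic.

s² − 5s + 6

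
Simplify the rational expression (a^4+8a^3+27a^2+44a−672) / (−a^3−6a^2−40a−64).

(−a^2−4a+21)/(a+2)

Repeated division with remainder:
  a^4+8a^3+27a^2+44a−672 = (−a−2)(−a^3−6a^2−40a−64) + (−25a^2−100a−800)
  −a^3−6a^2−40a−64 = ((1/25)a+2/25)(−25a^2−100a−800) + (0)
Last nonzero remainder: −25a^2−100a−800. Dividing through by −25 gives the monic gcd a^2+4a+32.
Cancel a^2+4a+32 from numerator and denominator to get the reduced form.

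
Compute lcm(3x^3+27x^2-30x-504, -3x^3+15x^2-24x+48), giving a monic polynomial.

x^5+8x^4-15x^3-122x^2+128x-672

Apply the Euclidean algorithm:
  3x^3+27x^2-30x-504 = (-1)(-3x^3+15x^2-24x+48) + (42x^2-54x-456)
  -3x^3+15x^2-24x+48 = (-(1/14)x+13/49)(42x^2-54x-456) + (-(2070/49)x+8280/49)
  42x^2-54x-456 = (-(343/345)x-931/345)(-(2070/49)x+8280/49) + (0)
Last nonzero remainder: -(2070/49)x+8280/49. Dividing through by -2070/49 gives the monic gcd x-4.
Then lcm(f, g) = f·g / gcd(f, g); expanding and making the result monic gives the answer.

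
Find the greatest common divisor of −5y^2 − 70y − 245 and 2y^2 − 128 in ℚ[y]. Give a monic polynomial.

1

Apply the Euclidean algorithm:
  −5y^2 − 70y − 245 = (−5/2)(2y^2 − 128) + (−70y − 565)
  2y^2 − 128 = (−(1/35)y + 113/490)(−70y − 565) + (225/98)
  −70y − 565 = (−(1372/45)y − 11074/45)(225/98) + (0)
The last nonzero remainder is the constant 225/98, so the polynomials are coprime and gcd = 1.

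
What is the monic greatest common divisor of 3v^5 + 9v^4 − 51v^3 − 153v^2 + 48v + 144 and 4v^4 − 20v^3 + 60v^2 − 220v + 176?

v^2 − 5v + 4

Euclidean algorithm in ℚ[v]:
  3v^5 + 9v^4 − 51v^3 − 153v^2 + 48v + 144 = ((3/4)v + 6)(4v^4 − 20v^3 + 60v^2 − 220v + 176) + (24v^3 − 348v^2 + 1236v − 912)
  4v^4 − 20v^3 + 60v^2 − 220v + 176 = ((1/6)v + 19/12)(24v^3 − 348v^2 + 1236v − 912) + (405v^2 − 2025v + 1620)
  24v^3 − 348v^2 + 1236v − 912 = ((8/135)v − 76/135)(405v^2 − 2025v + 1620) + (0)
Last nonzero remainder: 405v^2 − 2025v + 1620. Dividing through by 405 gives the monic gcd v^2 − 5v + 4.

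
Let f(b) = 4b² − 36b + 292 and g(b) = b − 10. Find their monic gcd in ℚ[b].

1

Apply the Euclidean algorithm:
  4b² − 36b + 292 = (4b + 4)(b − 10) + (332)
  b − 10 = ((1/332)b − 5/166)(332) + (0)
The last nonzero remainder is the constant 332, so the polynomials are coprime and gcd = 1.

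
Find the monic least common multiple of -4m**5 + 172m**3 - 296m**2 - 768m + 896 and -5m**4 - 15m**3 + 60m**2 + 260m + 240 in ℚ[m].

Euclidean algorithm in ℚ[m]:
  -4m**5 + 172m**3 - 296m**2 - 768m + 896 = ((4/5)m - 12/5)(-5m**4 - 15m**3 + 60m**2 + 260m + 240) + (88m**3 - 360m**2 - 336m + 1472)
  -5m**4 - 15m**3 + 60m**2 + 260m + 240 = (-(5/88)m - 195/484)(88m**3 - 360m**2 - 336m + 1472) + (-(12600/121)m**2 + (25200/121)m + 100800/121)
  88m**3 - 360m**2 - 336m + 1472 = (-(1331/1575)m + 2783/1575)(-(12600/121)m**2 + (25200/121)m + 100800/121) + (0)
Last nonzero remainder: -(12600/121)m**2 + (25200/121)m + 100800/121. Dividing through by -12600/121 gives the monic gcd m**2 - 2m - 8.
Then lcm(f, g) = f·g / gcd(f, g); expanding and making the result monic gives the answer.

m**7 + 5m**6 - 37m**5 - 141m**4 + 304m**3 + 1180m**2 + 32m - 1344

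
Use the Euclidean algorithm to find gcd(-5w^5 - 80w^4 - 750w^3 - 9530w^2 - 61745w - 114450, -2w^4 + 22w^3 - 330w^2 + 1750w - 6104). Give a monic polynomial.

w^2 - 4w + 109

Apply the Euclidean algorithm:
  -5w^5 - 80w^4 - 750w^3 - 9530w^2 - 61745w - 114450 = ((5/2)w + 135/2)(-2w^4 + 22w^3 - 330w^2 + 1750w - 6104) + (-1410w^3 + 8370w^2 - 164610w + 297570)
  -2w^4 + 22w^3 - 330w^2 + 1750w - 6104 = ((1/705)w - 238/33135)(-1410w^3 + 8370w^2 - 164610w + 297570) + (-(80388/2209)w^2 + (321552/2209)w - 8762292/2209)
  -1410w^3 + 8370w^2 - 164610w + 297570 = ((519115/13398)w - 143585/1914)(-(80388/2209)w^2 + (321552/2209)w - 8762292/2209) + (0)
Last nonzero remainder: -(80388/2209)w^2 + (321552/2209)w - 8762292/2209. Dividing through by -80388/2209 gives the monic gcd w^2 - 4w + 109.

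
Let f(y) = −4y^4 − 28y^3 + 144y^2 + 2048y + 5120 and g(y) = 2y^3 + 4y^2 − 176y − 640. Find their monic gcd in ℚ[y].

Euclidean algorithm in ℚ[y]:
  −4y^4 − 28y^3 + 144y^2 + 2048y + 5120 = (−2y − 10)(2y^3 + 4y^2 − 176y − 640) + (−168y^2 − 992y − 1280)
  2y^3 + 4y^2 − 176y − 640 = (−(1/84)y + 41/882)(−168y^2 − 992y − 1280) + (−(64000/441)y − 256000/441)
  −168y^2 − 992y − 1280 = ((9261/8000)y + 441/200)(−(64000/441)y − 256000/441) + (0)
Last nonzero remainder: −(64000/441)y − 256000/441. Dividing through by −64000/441 gives the monic gcd y + 4.

y + 4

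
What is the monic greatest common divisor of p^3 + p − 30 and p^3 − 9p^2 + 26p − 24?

p − 3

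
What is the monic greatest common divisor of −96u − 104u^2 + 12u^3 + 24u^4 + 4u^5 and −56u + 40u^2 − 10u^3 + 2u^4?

−2u + u^2

Apply the Euclidean algorithm:
  4u^5 + 24u^4 + 12u^3 − 104u^2 − 96u = (2u + 22)(2u^4 − 10u^3 + 40u^2 − 56u) + (152u^3 − 872u^2 + 1136u)
  2u^4 − 10u^3 + 40u^2 − 56u = ((1/76)u + 7/722)(152u^3 − 872u^2 + 1136u) + ((12096/361)u^2 − (24192/361)u)
  152u^3 − 872u^2 + 1136u = ((6859/1512)u − 25631/1512)((12096/361)u^2 − (24192/361)u) + (0)
Last nonzero remainder: (12096/361)u^2 − (24192/361)u. Dividing through by 12096/361 gives the monic gcd u^2 − 2u.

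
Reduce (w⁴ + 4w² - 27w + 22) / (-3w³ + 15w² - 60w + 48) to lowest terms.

Euclidean algorithm in ℚ[w]:
  w⁴ + 4w² - 27w + 22 = (-(1/3)w - 5/3)(-3w³ + 15w² - 60w + 48) + (9w² - 111w + 102)
  -3w³ + 15w² - 60w + 48 = (-(1/3)w - 22/9)(9w² - 111w + 102) + (-(892/3)w + 892/3)
  9w² - 111w + 102 = (-(27/892)w + 153/446)(-(892/3)w + 892/3) + (0)
Last nonzero remainder: -(892/3)w + 892/3. Dividing through by -892/3 gives the monic gcd w - 1.
Cancel w - 1 from numerator and denominator to get the reduced form.

(-w³ - w² - 5w + 22)/(3w² - 12w + 48)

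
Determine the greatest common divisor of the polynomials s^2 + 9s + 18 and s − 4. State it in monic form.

1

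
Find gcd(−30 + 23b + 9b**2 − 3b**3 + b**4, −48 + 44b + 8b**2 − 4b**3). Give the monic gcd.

−1 + b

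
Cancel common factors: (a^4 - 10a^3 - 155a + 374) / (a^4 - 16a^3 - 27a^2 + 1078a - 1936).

(a^2 + 3a + 17)/(a^2 - 3a - 88)

By polynomial division,
  a^4 - 10a^3 - 155a + 374 = (a^4 - 16a^3 - 27a^2 + 1078a - 1936) + (6a^3 + 27a^2 - 1233a + 2310)
  a^4 - 16a^3 - 27a^2 + 1078a - 1936 = ((1/6)a - 41/12)(6a^3 + 27a^2 - 1233a + 2310) + ((1083/4)a^2 - (14079/4)a + 11913/2)
  6a^3 + 27a^2 - 1233a + 2310 = ((8/361)a + 140/361)((1083/4)a^2 - (14079/4)a + 11913/2) + (0)
Last nonzero remainder: (1083/4)a^2 - (14079/4)a + 11913/2. Dividing through by 1083/4 gives the monic gcd a^2 - 13a + 22.
Cancel a^2 - 13a + 22 from numerator and denominator to get the reduced form.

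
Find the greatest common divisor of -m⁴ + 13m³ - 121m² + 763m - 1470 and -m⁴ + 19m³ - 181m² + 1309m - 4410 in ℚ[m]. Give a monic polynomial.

Apply the Euclidean algorithm:
  -m⁴ + 13m³ - 121m² + 763m - 1470 = (-m⁴ + 19m³ - 181m² + 1309m - 4410) + (-6m³ + 60m² - 546m + 2940)
  -m⁴ + 19m³ - 181m² + 1309m - 4410 = ((1/6)m - 3/2)(-6m³ + 60m² - 546m + 2940) + (0)
Last nonzero remainder: -6m³ + 60m² - 546m + 2940. Dividing through by -6 gives the monic gcd m³ - 10m² + 91m - 490.

m³ - 10m² + 91m - 490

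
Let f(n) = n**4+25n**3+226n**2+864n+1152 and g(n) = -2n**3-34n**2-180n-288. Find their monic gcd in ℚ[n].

n**3+17n**2+90n+144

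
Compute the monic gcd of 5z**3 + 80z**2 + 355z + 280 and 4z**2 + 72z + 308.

Euclidean algorithm in ℚ[z]:
  5z**3 + 80z**2 + 355z + 280 = ((5/4)z - 5/2)(4z**2 + 72z + 308) + (150z + 1050)
  4z**2 + 72z + 308 = ((2/75)z + 22/75)(150z + 1050) + (0)
Last nonzero remainder: 150z + 1050. Dividing through by 150 gives the monic gcd z + 7.

z + 7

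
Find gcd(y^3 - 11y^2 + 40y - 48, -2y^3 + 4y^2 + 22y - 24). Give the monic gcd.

Repeated division with remainder:
  y^3 - 11y^2 + 40y - 48 = (-1/2)(-2y^3 + 4y^2 + 22y - 24) + (-9y^2 + 51y - 60)
  -2y^3 + 4y^2 + 22y - 24 = ((2/9)y + 22/27)(-9y^2 + 51y - 60) + (-(56/9)y + 224/9)
  -9y^2 + 51y - 60 = ((81/56)y - 135/56)(-(56/9)y + 224/9) + (0)
Last nonzero remainder: -(56/9)y + 224/9. Dividing through by -56/9 gives the monic gcd y - 4.

y - 4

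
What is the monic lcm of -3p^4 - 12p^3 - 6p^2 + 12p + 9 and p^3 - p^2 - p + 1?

p^5 + 3p^4 - 2p^3 - 6p^2 + p + 3

Apply the Euclidean algorithm:
  -3p^4 - 12p^3 - 6p^2 + 12p + 9 = (-3p - 15)(p^3 - p^2 - p + 1) + (-24p^2 + 24)
  p^3 - p^2 - p + 1 = (-(1/24)p + 1/24)(-24p^2 + 24) + (0)
Last nonzero remainder: -24p^2 + 24. Dividing through by -24 gives the monic gcd p^2 - 1.
Then lcm(f, g) = f·g / gcd(f, g); expanding and making the result monic gives the answer.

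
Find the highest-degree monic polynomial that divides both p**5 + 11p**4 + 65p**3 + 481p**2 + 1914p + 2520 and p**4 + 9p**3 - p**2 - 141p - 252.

p**3 + 13p**2 + 51p + 63

By polynomial division,
  p**5 + 11p**4 + 65p**3 + 481p**2 + 1914p + 2520 = (p + 2)(p**4 + 9p**3 - p**2 - 141p - 252) + (48p**3 + 624p**2 + 2448p + 3024)
  p**4 + 9p**3 - p**2 - 141p - 252 = ((1/48)p - 1/12)(48p**3 + 624p**2 + 2448p + 3024) + (0)
Last nonzero remainder: 48p**3 + 624p**2 + 2448p + 3024. Dividing through by 48 gives the monic gcd p**3 + 13p**2 + 51p + 63.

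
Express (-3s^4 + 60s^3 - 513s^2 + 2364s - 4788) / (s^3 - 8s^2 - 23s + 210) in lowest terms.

Euclidean algorithm in ℚ[s]:
  -3s^4 + 60s^3 - 513s^2 + 2364s - 4788 = (-3s + 36)(s^3 - 8s^2 - 23s + 210) + (-294s^2 + 3822s - 12348)
  s^3 - 8s^2 - 23s + 210 = (-(1/294)s - 5/294)(-294s^2 + 3822s - 12348) + (0)
Last nonzero remainder: -294s^2 + 3822s - 12348. Dividing through by -294 gives the monic gcd s^2 - 13s + 42.
Cancel s^2 - 13s + 42 from numerator and denominator to get the reduced form.

(-3s^2 + 21s - 114)/(s + 5)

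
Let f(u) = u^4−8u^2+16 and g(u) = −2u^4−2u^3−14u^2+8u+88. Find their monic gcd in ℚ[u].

u^2−4

Repeated division with remainder:
  u^4−8u^2+16 = (−1/2)(−2u^4−2u^3−14u^2+8u+88) + (−u^3−15u^2+4u+60)
  −2u^4−2u^3−14u^2+8u+88 = (2u−28)(−u^3−15u^2+4u+60) + (−442u^2+1768)
  −u^3−15u^2+4u+60 = ((1/442)u+15/442)(−442u^2+1768) + (0)
Last nonzero remainder: −442u^2+1768. Dividing through by −442 gives the monic gcd u^2−4.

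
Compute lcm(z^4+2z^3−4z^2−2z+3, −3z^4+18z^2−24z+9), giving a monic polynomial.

z^5+z^4−6z^3+2z^2+5z−3

By polynomial division,
  z^4+2z^3−4z^2−2z+3 = (−1/3)(−3z^4+18z^2−24z+9) + (2z^3+2z^2−10z+6)
  −3z^4+18z^2−24z+9 = (−(3/2)z+3/2)(2z^3+2z^2−10z+6) + (0)
Last nonzero remainder: 2z^3+2z^2−10z+6. Dividing through by 2 gives the monic gcd z^3+z^2−5z+3.
Then lcm(f, g) = f·g / gcd(f, g); expanding and making the result monic gives the answer.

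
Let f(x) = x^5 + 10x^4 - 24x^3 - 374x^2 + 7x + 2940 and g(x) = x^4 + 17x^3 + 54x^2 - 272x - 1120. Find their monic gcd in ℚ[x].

Euclidean algorithm in ℚ[x]:
  x^5 + 10x^4 - 24x^3 - 374x^2 + 7x + 2940 = (x - 7)(x^4 + 17x^3 + 54x^2 - 272x - 1120) + (41x^3 + 276x^2 - 777x - 4900)
  x^4 + 17x^3 + 54x^2 - 272x - 1120 = ((1/41)x + 421/1681)(41x^3 + 276x^2 - 777x - 4900) + ((6435/1681)x^2 + (70785/1681)x + 180180/1681)
  41x^3 + 276x^2 - 777x - 4900 = ((68921/6435)x - 58835/1287)((6435/1681)x^2 + (70785/1681)x + 180180/1681) + (0)
Last nonzero remainder: (6435/1681)x^2 + (70785/1681)x + 180180/1681. Dividing through by 6435/1681 gives the monic gcd x^2 + 11x + 28.

x^2 + 11x + 28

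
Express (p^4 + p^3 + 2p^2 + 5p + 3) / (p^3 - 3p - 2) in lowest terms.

(p^2 - p + 3)/(p - 2)

By polynomial division,
  p^4 + p^3 + 2p^2 + 5p + 3 = (p + 1)(p^3 - 3p - 2) + (5p^2 + 10p + 5)
  p^3 - 3p - 2 = ((1/5)p - 2/5)(5p^2 + 10p + 5) + (0)
Last nonzero remainder: 5p^2 + 10p + 5. Dividing through by 5 gives the monic gcd p^2 + 2p + 1.
Cancel p^2 + 2p + 1 from numerator and denominator to get the reduced form.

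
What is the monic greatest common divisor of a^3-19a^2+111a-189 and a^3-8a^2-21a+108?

By polynomial division,
  a^3-19a^2+111a-189 = (a^3-8a^2-21a+108) + (-11a^2+132a-297)
  a^3-8a^2-21a+108 = (-(1/11)a-4/11)(-11a^2+132a-297) + (0)
Last nonzero remainder: -11a^2+132a-297. Dividing through by -11 gives the monic gcd a^2-12a+27.

a^2-12a+27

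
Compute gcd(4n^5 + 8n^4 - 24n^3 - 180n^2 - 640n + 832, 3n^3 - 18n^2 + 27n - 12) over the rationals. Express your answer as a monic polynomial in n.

Euclidean algorithm in ℚ[n]:
  4n^5 + 8n^4 - 24n^3 - 180n^2 - 640n + 832 = ((4/3)n^2 + (32/3)n + 44)(3n^3 - 18n^2 + 27n - 12) + (340n^2 - 1700n + 1360)
  3n^3 - 18n^2 + 27n - 12 = ((3/340)n - 3/340)(340n^2 - 1700n + 1360) + (0)
Last nonzero remainder: 340n^2 - 1700n + 1360. Dividing through by 340 gives the monic gcd n^2 - 5n + 4.

n^2 - 5n + 4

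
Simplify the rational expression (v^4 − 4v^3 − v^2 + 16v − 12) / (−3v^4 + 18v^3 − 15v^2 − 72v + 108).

(−v + 1)/(3v − 9)

Repeated division with remainder:
  v^4 − 4v^3 − v^2 + 16v − 12 = (−1/3)(−3v^4 + 18v^3 − 15v^2 − 72v + 108) + (2v^3 − 6v^2 − 8v + 24)
  −3v^4 + 18v^3 − 15v^2 − 72v + 108 = (−(3/2)v + 9/2)(2v^3 − 6v^2 − 8v + 24) + (0)
Last nonzero remainder: 2v^3 − 6v^2 − 8v + 24. Dividing through by 2 gives the monic gcd v^3 − 3v^2 − 4v + 12.
Cancel v^3 − 3v^2 − 4v + 12 from numerator and denominator to get the reduced form.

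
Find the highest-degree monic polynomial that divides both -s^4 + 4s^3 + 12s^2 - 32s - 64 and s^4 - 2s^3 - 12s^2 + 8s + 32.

s^3 - 12s - 16

Apply the Euclidean algorithm:
  -s^4 + 4s^3 + 12s^2 - 32s - 64 = (-1)(s^4 - 2s^3 - 12s^2 + 8s + 32) + (2s^3 - 24s - 32)
  s^4 - 2s^3 - 12s^2 + 8s + 32 = ((1/2)s - 1)(2s^3 - 24s - 32) + (0)
Last nonzero remainder: 2s^3 - 24s - 32. Dividing through by 2 gives the monic gcd s^3 - 12s - 16.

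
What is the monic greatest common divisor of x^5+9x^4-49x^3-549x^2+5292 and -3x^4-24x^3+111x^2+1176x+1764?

Repeated division with remainder:
  x^5+9x^4-49x^3-549x^2+5292 = (-(1/3)x-1/3)(-3x^4-24x^3+111x^2+1176x+1764) + (-20x^3-120x^2+980x+5880)
  -3x^4-24x^3+111x^2+1176x+1764 = ((3/20)x+3/10)(-20x^3-120x^2+980x+5880) + (0)
Last nonzero remainder: -20x^3-120x^2+980x+5880. Dividing through by -20 gives the monic gcd x^3+6x^2-49x-294.

x^3+6x^2-49x-294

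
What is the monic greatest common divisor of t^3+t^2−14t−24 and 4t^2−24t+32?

Euclidean algorithm in ℚ[t]:
  t^3+t^2−14t−24 = ((1/4)t+7/4)(4t^2−24t+32) + (20t−80)
  4t^2−24t+32 = ((1/5)t−2/5)(20t−80) + (0)
Last nonzero remainder: 20t−80. Dividing through by 20 gives the monic gcd t−4.

t−4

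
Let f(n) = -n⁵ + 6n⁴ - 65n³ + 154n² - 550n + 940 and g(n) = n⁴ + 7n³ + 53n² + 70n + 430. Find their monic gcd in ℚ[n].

Euclidean algorithm in ℚ[n]:
  -n⁵ + 6n⁴ - 65n³ + 154n² - 550n + 940 = (-n + 13)(n⁴ + 7n³ + 53n² + 70n + 430) + (-103n³ - 465n² - 1030n - 4650)
  n⁴ + 7n³ + 53n² + 70n + 430 = (-(1/103)n - 256/10609)(-103n³ - 465n² - 1030n - 4650) + ((337147/10609)n² + 3371470/10609)
  -103n³ - 465n² - 1030n - 4650 = (-(1092727/337147)n - 4933185/337147)((337147/10609)n² + 3371470/10609) + (0)
Last nonzero remainder: (337147/10609)n² + 3371470/10609. Dividing through by 337147/10609 gives the monic gcd n² + 10.

n² + 10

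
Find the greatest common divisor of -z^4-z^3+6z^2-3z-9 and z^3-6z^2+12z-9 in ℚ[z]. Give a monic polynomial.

z^2-3z+3

Apply the Euclidean algorithm:
  -z^4-z^3+6z^2-3z-9 = (-z-7)(z^3-6z^2+12z-9) + (-24z^2+72z-72)
  z^3-6z^2+12z-9 = (-(1/24)z+1/8)(-24z^2+72z-72) + (0)
Last nonzero remainder: -24z^2+72z-72. Dividing through by -24 gives the monic gcd z^2-3z+3.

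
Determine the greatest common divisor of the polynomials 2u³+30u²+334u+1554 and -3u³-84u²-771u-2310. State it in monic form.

u+7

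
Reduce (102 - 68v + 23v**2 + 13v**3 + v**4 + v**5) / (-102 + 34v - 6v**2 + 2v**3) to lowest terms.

By polynomial division,
  v**5 + v**4 + 13v**3 + 23v**2 - 68v + 102 = ((1/2)v**2 + 2v + 4)(2v**3 - 6v**2 + 34v - 102) + (30v**2 + 510)
  2v**3 - 6v**2 + 34v - 102 = ((1/15)v - 1/5)(30v**2 + 510) + (0)
Last nonzero remainder: 30v**2 + 510. Dividing through by 30 gives the monic gcd v**2 + 17.
Cancel v**2 + 17 from numerator and denominator to get the reduced form.

(6 - 4v + v**2 + v**3)/(-6 + 2v)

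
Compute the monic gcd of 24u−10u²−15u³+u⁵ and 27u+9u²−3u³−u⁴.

3u+u²

Euclidean algorithm in ℚ[u]:
  u⁵−15u³−10u²+24u = (−u+3)(−u⁴−3u³+9u²+27u) + (3u³−10u²−57u)
  −u⁴−3u³+9u²+27u = (−(1/3)u−19/9)(3u³−10u²−57u) + (−(280/9)u²−(280/3)u)
  3u³−10u²−57u = (−(27/280)u+171/280)(−(280/9)u²−(280/3)u) + (0)
Last nonzero remainder: −(280/9)u²−(280/3)u. Dividing through by −280/9 gives the monic gcd u²+3u.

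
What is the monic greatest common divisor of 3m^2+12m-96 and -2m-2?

Euclidean algorithm in ℚ[m]:
  3m^2+12m-96 = (-(3/2)m-9/2)(-2m-2) + (-105)
  -2m-2 = ((2/105)m+2/105)(-105) + (0)
The last nonzero remainder is the constant -105, so the polynomials are coprime and gcd = 1.

1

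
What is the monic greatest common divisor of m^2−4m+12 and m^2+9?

1

Repeated division with remainder:
  m^2−4m+12 = (m^2+9) + (−4m+3)
  m^2+9 = (−(1/4)m−3/16)(−4m+3) + (153/16)
  −4m+3 = (−(64/153)m+16/51)(153/16) + (0)
The last nonzero remainder is the constant 153/16, so the polynomials are coprime and gcd = 1.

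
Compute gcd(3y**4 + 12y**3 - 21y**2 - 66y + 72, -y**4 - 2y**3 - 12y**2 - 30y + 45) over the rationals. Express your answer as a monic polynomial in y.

y**2 + 2y - 3

Repeated division with remainder:
  3y**4 + 12y**3 - 21y**2 - 66y + 72 = (-3)(-y**4 - 2y**3 - 12y**2 - 30y + 45) + (6y**3 - 57y**2 - 156y + 207)
  -y**4 - 2y**3 - 12y**2 - 30y + 45 = (-(1/6)y - 23/12)(6y**3 - 57y**2 - 156y + 207) + (-(589/4)y**2 - (589/2)y + 1767/4)
  6y**3 - 57y**2 - 156y + 207 = (-(24/589)y + 276/589)(-(589/4)y**2 - (589/2)y + 1767/4) + (0)
Last nonzero remainder: -(589/4)y**2 - (589/2)y + 1767/4. Dividing through by -589/4 gives the monic gcd y**2 + 2y - 3.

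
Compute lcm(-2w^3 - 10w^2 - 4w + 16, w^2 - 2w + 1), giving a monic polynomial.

Repeated division with remainder:
  -2w^3 - 10w^2 - 4w + 16 = (-2w - 14)(w^2 - 2w + 1) + (-30w + 30)
  w^2 - 2w + 1 = (-(1/30)w + 1/30)(-30w + 30) + (0)
Last nonzero remainder: -30w + 30. Dividing through by -30 gives the monic gcd w - 1.
Then lcm(f, g) = f·g / gcd(f, g); expanding and making the result monic gives the answer.

w^4 + 4w^3 - 3w^2 - 10w + 8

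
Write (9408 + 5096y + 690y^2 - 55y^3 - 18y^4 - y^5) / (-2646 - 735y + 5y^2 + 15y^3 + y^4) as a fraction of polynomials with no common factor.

(-32 - 12y - y^2)/(9 + y)

Repeated division with remainder:
  -y^5 - 18y^4 - 55y^3 + 690y^2 + 5096y + 9408 = (-y - 3)(y^4 + 15y^3 + 5y^2 - 735y - 2646) + (-5y^3 - 30y^2 + 245y + 1470)
  y^4 + 15y^3 + 5y^2 - 735y - 2646 = (-(1/5)y - 9/5)(-5y^3 - 30y^2 + 245y + 1470) + (0)
Last nonzero remainder: -5y^3 - 30y^2 + 245y + 1470. Dividing through by -5 gives the monic gcd y^3 + 6y^2 - 49y - 294.
Cancel y^3 + 6y^2 - 49y - 294 from numerator and denominator to get the reduced form.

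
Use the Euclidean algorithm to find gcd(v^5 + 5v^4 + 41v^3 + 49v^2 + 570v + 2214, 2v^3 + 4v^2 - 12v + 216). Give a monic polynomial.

v^2 - 4v + 18

By polynomial division,
  v^5 + 5v^4 + 41v^3 + 49v^2 + 570v + 2214 = ((1/2)v^2 + (3/2)v + 41/2)(2v^3 + 4v^2 - 12v + 216) + (-123v^2 + 492v - 2214)
  2v^3 + 4v^2 - 12v + 216 = (-(2/123)v - 4/41)(-123v^2 + 492v - 2214) + (0)
Last nonzero remainder: -123v^2 + 492v - 2214. Dividing through by -123 gives the monic gcd v^2 - 4v + 18.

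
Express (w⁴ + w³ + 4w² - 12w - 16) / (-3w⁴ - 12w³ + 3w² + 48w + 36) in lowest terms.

(-w² - 2w - 8)/(3w² + 15w + 18)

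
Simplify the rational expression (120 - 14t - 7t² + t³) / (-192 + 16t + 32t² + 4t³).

Euclidean algorithm in ℚ[t]:
  t³ - 7t² - 14t + 120 = (1/4)(4t³ + 32t² + 16t - 192) + (-15t² - 18t + 168)
  4t³ + 32t² + 16t - 192 = (-(4/15)t - 136/75)(-15t² - 18t + 168) + ((704/25)t + 2816/25)
  -15t² - 18t + 168 = (-(375/704)t + 525/352)((704/25)t + 2816/25) + (0)
Last nonzero remainder: (704/25)t + 2816/25. Dividing through by 704/25 gives the monic gcd t + 4.
Cancel t + 4 from numerator and denominator to get the reduced form.

(30 - 11t + t²)/(-48 + 16t + 4t²)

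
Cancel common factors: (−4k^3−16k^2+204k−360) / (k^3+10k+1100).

(−4k^2+24k−36)/(k^2−10k+110)

Apply the Euclidean algorithm:
  −4k^3−16k^2+204k−360 = (−4)(k^3+10k+1100) + (−16k^2+244k+4040)
  k^3+10k+1100 = (−(1/16)k−61/64)(−16k^2+244k+4040) + ((7921/16)k+39605/8)
  −16k^2+244k+4040 = (−(256/7921)k+6464/7921)((7921/16)k+39605/8) + (0)
Last nonzero remainder: (7921/16)k+39605/8. Dividing through by 7921/16 gives the monic gcd k+10.
Cancel k+10 from numerator and denominator to get the reduced form.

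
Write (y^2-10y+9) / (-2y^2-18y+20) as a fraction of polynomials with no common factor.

(-y+9)/(2y+20)

Repeated division with remainder:
  y^2-10y+9 = (-1/2)(-2y^2-18y+20) + (-19y+19)
  -2y^2-18y+20 = ((2/19)y+20/19)(-19y+19) + (0)
Last nonzero remainder: -19y+19. Dividing through by -19 gives the monic gcd y-1.
Cancel y-1 from numerator and denominator to get the reduced form.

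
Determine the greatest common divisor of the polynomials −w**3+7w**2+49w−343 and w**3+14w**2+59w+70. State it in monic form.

Repeated division with remainder:
  −w**3+7w**2+49w−343 = (−1)(w**3+14w**2+59w+70) + (21w**2+108w−273)
  w**3+14w**2+59w+70 = ((1/21)w+62/147)(21w**2+108w−273) + ((1296/49)w+1296/7)
  21w**2+108w−273 = ((343/432)w−637/432)((1296/49)w+1296/7) + (0)
Last nonzero remainder: (1296/49)w+1296/7. Dividing through by 1296/49 gives the monic gcd w+7.

w+7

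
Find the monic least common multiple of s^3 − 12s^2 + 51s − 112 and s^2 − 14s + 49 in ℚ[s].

Repeated division with remainder:
  s^3 − 12s^2 + 51s − 112 = (s + 2)(s^2 − 14s + 49) + (30s − 210)
  s^2 − 14s + 49 = ((1/30)s − 7/30)(30s − 210) + (0)
Last nonzero remainder: 30s − 210. Dividing through by 30 gives the monic gcd s − 7.
Then lcm(f, g) = f·g / gcd(f, g); expanding and making the result monic gives the answer.

s^4 − 19s^3 + 135s^2 − 469s + 784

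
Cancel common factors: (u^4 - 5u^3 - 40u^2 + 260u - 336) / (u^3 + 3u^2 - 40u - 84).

Euclidean algorithm in ℚ[u]:
  u^4 - 5u^3 - 40u^2 + 260u - 336 = (u - 8)(u^3 + 3u^2 - 40u - 84) + (24u^2 + 24u - 1008)
  u^3 + 3u^2 - 40u - 84 = ((1/24)u + 1/12)(24u^2 + 24u - 1008) + (0)
Last nonzero remainder: 24u^2 + 24u - 1008. Dividing through by 24 gives the monic gcd u^2 + u - 42.
Cancel u^2 + u - 42 from numerator and denominator to get the reduced form.

(u^2 - 6u + 8)/(u + 2)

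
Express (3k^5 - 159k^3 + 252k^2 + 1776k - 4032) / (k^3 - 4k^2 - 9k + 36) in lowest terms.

(3k^3 + 21k^2 - 48k - 336)/(k + 3)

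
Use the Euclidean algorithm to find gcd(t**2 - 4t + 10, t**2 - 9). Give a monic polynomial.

Repeated division with remainder:
  t**2 - 4t + 10 = (t**2 - 9) + (-4t + 19)
  t**2 - 9 = (-(1/4)t - 19/16)(-4t + 19) + (217/16)
  -4t + 19 = (-(64/217)t + 304/217)(217/16) + (0)
The last nonzero remainder is the constant 217/16, so the polynomials are coprime and gcd = 1.

1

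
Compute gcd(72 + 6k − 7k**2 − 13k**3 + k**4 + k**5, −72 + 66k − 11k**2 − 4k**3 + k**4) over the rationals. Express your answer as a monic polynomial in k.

Apply the Euclidean algorithm:
  k**5 + k**4 − 13k**3 − 7k**2 + 6k + 72 = (k + 5)(k**4 − 4k**3 − 11k**2 + 66k − 72) + (18k**3 − 18k**2 − 252k + 432)
  k**4 − 4k**3 − 11k**2 + 66k − 72 = ((1/18)k − 1/6)(18k**3 − 18k**2 − 252k + 432) + (0)
Last nonzero remainder: 18k**3 − 18k**2 − 252k + 432. Dividing through by 18 gives the monic gcd k**3 − k**2 − 14k + 24.

24 − 14k − k**2 + k**3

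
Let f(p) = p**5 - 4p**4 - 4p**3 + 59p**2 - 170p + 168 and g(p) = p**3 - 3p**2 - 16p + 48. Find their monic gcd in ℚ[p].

p**2 + p - 12

Euclidean algorithm in ℚ[p]:
  p**5 - 4p**4 - 4p**3 + 59p**2 - 170p + 168 = (p**2 - p + 9)(p**3 - 3p**2 - 16p + 48) + (22p**2 + 22p - 264)
  p**3 - 3p**2 - 16p + 48 = ((1/22)p - 2/11)(22p**2 + 22p - 264) + (0)
Last nonzero remainder: 22p**2 + 22p - 264. Dividing through by 22 gives the monic gcd p**2 + p - 12.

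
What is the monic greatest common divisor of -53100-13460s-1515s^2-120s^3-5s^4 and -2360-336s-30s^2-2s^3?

1180+168s+15s^2+s^3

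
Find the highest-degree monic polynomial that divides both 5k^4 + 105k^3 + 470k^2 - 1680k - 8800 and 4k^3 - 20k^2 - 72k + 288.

k + 4

Apply the Euclidean algorithm:
  5k^4 + 105k^3 + 470k^2 - 1680k - 8800 = ((5/4)k + 65/2)(4k^3 - 20k^2 - 72k + 288) + (1210k^2 + 300k - 18160)
  4k^3 - 20k^2 - 72k + 288 = ((2/605)k - 254/14641)(1210k^2 + 300k - 18160) + (-(99008/14641)k - 396032/14641)
  1210k^2 + 300k - 18160 = (-(8857805/49504)k + 16617535/24752)(-(99008/14641)k - 396032/14641) + (0)
Last nonzero remainder: -(99008/14641)k - 396032/14641. Dividing through by -99008/14641 gives the monic gcd k + 4.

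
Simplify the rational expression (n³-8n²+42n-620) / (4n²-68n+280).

Apply the Euclidean algorithm:
  n³-8n²+42n-620 = ((1/4)n+9/4)(4n²-68n+280) + (125n-1250)
  4n²-68n+280 = ((4/125)n-28/125)(125n-1250) + (0)
Last nonzero remainder: 125n-1250. Dividing through by 125 gives the monic gcd n-10.
Cancel n-10 from numerator and denominator to get the reduced form.

(n²+2n+62)/(4n-28)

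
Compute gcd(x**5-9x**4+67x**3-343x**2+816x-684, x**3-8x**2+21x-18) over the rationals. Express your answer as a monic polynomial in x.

By polynomial division,
  x**5-9x**4+67x**3-343x**2+816x-684 = (x**2-x+38)(x**3-8x**2+21x-18) + (0)
The last nonzero remainder x**3-8x**2+21x-18 is already monic.

x**3-8x**2+21x-18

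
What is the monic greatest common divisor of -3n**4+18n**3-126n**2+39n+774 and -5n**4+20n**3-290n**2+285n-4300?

Euclidean algorithm in ℚ[n]:
  -3n**4+18n**3-126n**2+39n+774 = (3/5)(-5n**4+20n**3-290n**2+285n-4300) + (6n**3+48n**2-132n+3354)
  -5n**4+20n**3-290n**2+285n-4300 = (-(5/6)n+10)(6n**3+48n**2-132n+3354) + (-880n**2+4400n-37840)
  6n**3+48n**2-132n+3354 = (-(3/440)n-39/440)(-880n**2+4400n-37840) + (0)
Last nonzero remainder: -880n**2+4400n-37840. Dividing through by -880 gives the monic gcd n**2-5n+43.

n**2-5n+43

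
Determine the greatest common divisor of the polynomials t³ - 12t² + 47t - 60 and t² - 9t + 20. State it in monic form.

Repeated division with remainder:
  t³ - 12t² + 47t - 60 = (t - 3)(t² - 9t + 20) + (0)
The last nonzero remainder t² - 9t + 20 is already monic.

t² - 9t + 20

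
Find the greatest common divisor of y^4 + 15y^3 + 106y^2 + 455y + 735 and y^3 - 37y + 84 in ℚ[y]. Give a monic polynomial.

y + 7

Apply the Euclidean algorithm:
  y^4 + 15y^3 + 106y^2 + 455y + 735 = (y + 15)(y^3 - 37y + 84) + (143y^2 + 926y - 525)
  y^3 - 37y + 84 = ((1/143)y - 926/20449)(143y^2 + 926y - 525) + ((175938/20449)y + 1231566/20449)
  143y^2 + 926y - 525 = ((2924207/175938)y - 511225/58646)((175938/20449)y + 1231566/20449) + (0)
Last nonzero remainder: (175938/20449)y + 1231566/20449. Dividing through by 175938/20449 gives the monic gcd y + 7.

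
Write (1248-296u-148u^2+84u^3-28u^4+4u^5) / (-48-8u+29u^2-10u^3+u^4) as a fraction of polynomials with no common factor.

(104+36u+4u^3)/(-4-3u+u^2)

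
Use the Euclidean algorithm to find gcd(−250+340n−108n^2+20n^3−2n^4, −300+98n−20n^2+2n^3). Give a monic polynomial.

25−4n+n^2

By polynomial division,
  −2n^4+20n^3−108n^2+340n−250 = (−n)(2n^3−20n^2+98n−300) + (−10n^2+40n−250)
  2n^3−20n^2+98n−300 = (−(1/5)n+6/5)(−10n^2+40n−250) + (0)
Last nonzero remainder: −10n^2+40n−250. Dividing through by −10 gives the monic gcd n^2−4n+25.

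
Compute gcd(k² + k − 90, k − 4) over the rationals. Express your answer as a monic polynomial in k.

1

Euclidean algorithm in ℚ[k]:
  k² + k − 90 = (k + 5)(k − 4) + (−70)
  k − 4 = (−(1/70)k + 2/35)(−70) + (0)
The last nonzero remainder is the constant −70, so the polynomials are coprime and gcd = 1.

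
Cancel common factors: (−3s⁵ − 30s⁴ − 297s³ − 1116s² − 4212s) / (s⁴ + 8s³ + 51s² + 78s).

(−3s² − 12s − 108)/(s + 2)

By polynomial division,
  −3s⁵ − 30s⁴ − 297s³ − 1116s² − 4212s = (−3s − 6)(s⁴ + 8s³ + 51s² + 78s) + (−96s³ − 576s² − 3744s)
  s⁴ + 8s³ + 51s² + 78s = (−(1/96)s − 1/48)(−96s³ − 576s² − 3744s) + (0)
Last nonzero remainder: −96s³ − 576s² − 3744s. Dividing through by −96 gives the monic gcd s³ + 6s² + 39s.
Cancel s³ + 6s² + 39s from numerator and denominator to get the reduced form.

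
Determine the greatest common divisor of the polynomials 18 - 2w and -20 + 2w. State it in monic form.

1

Euclidean algorithm in ℚ[w]:
  -2w + 18 = (-1)(2w - 20) + (-2)
  2w - 20 = (-w + 10)(-2) + (0)
The last nonzero remainder is the constant -2, so the polynomials are coprime and gcd = 1.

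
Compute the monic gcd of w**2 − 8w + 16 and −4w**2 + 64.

w − 4

Apply the Euclidean algorithm:
  w**2 − 8w + 16 = (−1/4)(−4w**2 + 64) + (−8w + 32)
  −4w**2 + 64 = ((1/2)w + 2)(−8w + 32) + (0)
Last nonzero remainder: −8w + 32. Dividing through by −8 gives the monic gcd w − 4.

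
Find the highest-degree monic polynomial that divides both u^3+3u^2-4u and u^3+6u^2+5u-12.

Apply the Euclidean algorithm:
  u^3+3u^2-4u = (u^3+6u^2+5u-12) + (-3u^2-9u+12)
  u^3+6u^2+5u-12 = (-(1/3)u-1)(-3u^2-9u+12) + (0)
Last nonzero remainder: -3u^2-9u+12. Dividing through by -3 gives the monic gcd u^2+3u-4.

u^2+3u-4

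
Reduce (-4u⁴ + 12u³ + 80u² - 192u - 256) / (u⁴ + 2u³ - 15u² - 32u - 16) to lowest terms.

(-4u + 16)/(u + 1)

By polynomial division,
  -4u⁴ + 12u³ + 80u² - 192u - 256 = (-4)(u⁴ + 2u³ - 15u² - 32u - 16) + (20u³ + 20u² - 320u - 320)
  u⁴ + 2u³ - 15u² - 32u - 16 = ((1/20)u + 1/20)(20u³ + 20u² - 320u - 320) + (0)
Last nonzero remainder: 20u³ + 20u² - 320u - 320. Dividing through by 20 gives the monic gcd u³ + u² - 16u - 16.
Cancel u³ + u² - 16u - 16 from numerator and denominator to get the reduced form.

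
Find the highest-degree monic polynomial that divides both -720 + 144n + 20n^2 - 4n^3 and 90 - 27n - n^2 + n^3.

6 + n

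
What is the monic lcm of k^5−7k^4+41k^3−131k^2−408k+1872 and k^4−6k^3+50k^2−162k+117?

k^7−11k^6+72k^5−316k^4+239k^3+3111k^2−8712k+5616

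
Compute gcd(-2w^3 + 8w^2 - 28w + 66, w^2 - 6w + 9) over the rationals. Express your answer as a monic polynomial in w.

w - 3

Euclidean algorithm in ℚ[w]:
  -2w^3 + 8w^2 - 28w + 66 = (-2w - 4)(w^2 - 6w + 9) + (-34w + 102)
  w^2 - 6w + 9 = (-(1/34)w + 3/34)(-34w + 102) + (0)
Last nonzero remainder: -34w + 102. Dividing through by -34 gives the monic gcd w - 3.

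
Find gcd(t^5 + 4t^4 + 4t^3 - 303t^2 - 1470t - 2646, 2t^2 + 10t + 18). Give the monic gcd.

t^2 + 5t + 9

Apply the Euclidean algorithm:
  t^5 + 4t^4 + 4t^3 - 303t^2 - 1470t - 2646 = ((1/2)t^3 - (1/2)t^2 - 147)(2t^2 + 10t + 18) + (0)
Last nonzero remainder: 2t^2 + 10t + 18. Dividing through by 2 gives the monic gcd t^2 + 5t + 9.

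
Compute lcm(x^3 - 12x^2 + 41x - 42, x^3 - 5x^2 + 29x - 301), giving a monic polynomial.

Apply the Euclidean algorithm:
  x^3 - 12x^2 + 41x - 42 = (x^3 - 5x^2 + 29x - 301) + (-7x^2 + 12x + 259)
  x^3 - 5x^2 + 29x - 301 = (-(1/7)x + 23/49)(-7x^2 + 12x + 259) + ((2958/49)x - 2958/7)
  -7x^2 + 12x + 259 = (-(343/2958)x - 1813/2958)((2958/49)x - 2958/7) + (0)
Last nonzero remainder: (2958/49)x - 2958/7. Dividing through by 2958/49 gives the monic gcd x - 7.
Then lcm(f, g) = f·g / gcd(f, g); expanding and making the result monic gives the answer.

x^5 - 10x^4 + 60x^3 - 476x^2 + 1679x - 1806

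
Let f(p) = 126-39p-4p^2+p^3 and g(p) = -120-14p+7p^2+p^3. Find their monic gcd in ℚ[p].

Apply the Euclidean algorithm:
  p^3-4p^2-39p+126 = (p^3+7p^2-14p-120) + (-11p^2-25p+246)
  p^3+7p^2-14p-120 = (-(1/11)p-52/121)(-11p^2-25p+246) + (-(288/121)p-1728/121)
  -11p^2-25p+246 = ((1331/288)p-4961/288)(-(288/121)p-1728/121) + (0)
Last nonzero remainder: -(288/121)p-1728/121. Dividing through by -288/121 gives the monic gcd p+6.

6+p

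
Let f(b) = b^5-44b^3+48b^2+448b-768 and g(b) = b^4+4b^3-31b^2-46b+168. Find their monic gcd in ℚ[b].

b^2-6b+8

By polynomial division,
  b^5-44b^3+48b^2+448b-768 = (b-4)(b^4+4b^3-31b^2-46b+168) + (3b^3-30b^2+96b-96)
  b^4+4b^3-31b^2-46b+168 = ((1/3)b+14/3)(3b^3-30b^2+96b-96) + (77b^2-462b+616)
  3b^3-30b^2+96b-96 = ((3/77)b-12/77)(77b^2-462b+616) + (0)
Last nonzero remainder: 77b^2-462b+616. Dividing through by 77 gives the monic gcd b^2-6b+8.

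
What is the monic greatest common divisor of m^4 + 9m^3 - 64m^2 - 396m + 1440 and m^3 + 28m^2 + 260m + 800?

m^2 + 18m + 80

By polynomial division,
  m^4 + 9m^3 - 64m^2 - 396m + 1440 = (m - 19)(m^3 + 28m^2 + 260m + 800) + (208m^2 + 3744m + 16640)
  m^3 + 28m^2 + 260m + 800 = ((1/208)m + 5/104)(208m^2 + 3744m + 16640) + (0)
Last nonzero remainder: 208m^2 + 3744m + 16640. Dividing through by 208 gives the monic gcd m^2 + 18m + 80.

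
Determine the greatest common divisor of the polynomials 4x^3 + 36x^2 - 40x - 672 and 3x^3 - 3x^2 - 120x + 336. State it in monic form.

x^2 + 3x - 28

Apply the Euclidean algorithm:
  4x^3 + 36x^2 - 40x - 672 = (4/3)(3x^3 - 3x^2 - 120x + 336) + (40x^2 + 120x - 1120)
  3x^3 - 3x^2 - 120x + 336 = ((3/40)x - 3/10)(40x^2 + 120x - 1120) + (0)
Last nonzero remainder: 40x^2 + 120x - 1120. Dividing through by 40 gives the monic gcd x^2 + 3x - 28.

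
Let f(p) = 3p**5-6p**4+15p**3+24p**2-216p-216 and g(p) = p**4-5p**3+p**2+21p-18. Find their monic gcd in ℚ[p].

Repeated division with remainder:
  3p**5-6p**4+15p**3+24p**2-216p-216 = (3p+9)(p**4-5p**3+p**2+21p-18) + (57p**3-48p**2-351p-54)
  p**4-5p**3+p**2+21p-18 = ((1/57)p-79/1083)(57p**3-48p**2-351p-54) + ((1320/361)p**2-(1320/361)p-7920/361)
  57p**3-48p**2-351p-54 = ((6859/440)p+1083/440)((1320/361)p**2-(1320/361)p-7920/361) + (0)
Last nonzero remainder: (1320/361)p**2-(1320/361)p-7920/361. Dividing through by 1320/361 gives the monic gcd p**2-p-6.

p**2-p-6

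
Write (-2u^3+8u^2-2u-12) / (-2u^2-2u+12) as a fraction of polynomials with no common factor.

Euclidean algorithm in ℚ[u]:
  -2u^3+8u^2-2u-12 = (u-5)(-2u^2-2u+12) + (-24u+48)
  -2u^2-2u+12 = ((1/12)u+1/4)(-24u+48) + (0)
Last nonzero remainder: -24u+48. Dividing through by -24 gives the monic gcd u-2.
Cancel u-2 from numerator and denominator to get the reduced form.

(u^2-2u-3)/(u+3)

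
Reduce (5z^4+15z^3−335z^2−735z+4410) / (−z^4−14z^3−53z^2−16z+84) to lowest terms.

Apply the Euclidean algorithm:
  5z^4+15z^3−335z^2−735z+4410 = (−5)(−z^4−14z^3−53z^2−16z+84) + (−55z^3−600z^2−815z+4830)
  −z^4−14z^3−53z^2−16z+84 = ((1/55)z+34/605)(−55z^3−600z^2−815z+4830) + (−(540/121)z^2−(7020/121)z−22680/121)
  −55z^3−600z^2−815z+4830 = ((1331/108)z−2783/108)(−(540/121)z^2−(7020/121)z−22680/121) + (0)
Last nonzero remainder: −(540/121)z^2−(7020/121)z−22680/121. Dividing through by −540/121 gives the monic gcd z^2+13z+42.
Cancel z^2+13z+42 from numerator and denominator to get the reduced form.

(−5z^2+50z−105)/(z^2+z−2)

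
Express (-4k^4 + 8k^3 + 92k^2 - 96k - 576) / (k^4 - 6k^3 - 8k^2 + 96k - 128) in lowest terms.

(-4k^2 - 24k - 36)/(k^2 + 2k - 8)

Euclidean algorithm in ℚ[k]:
  -4k^4 + 8k^3 + 92k^2 - 96k - 576 = (-4)(k^4 - 6k^3 - 8k^2 + 96k - 128) + (-16k^3 + 60k^2 + 288k - 1088)
  k^4 - 6k^3 - 8k^2 + 96k - 128 = (-(1/16)k + 9/64)(-16k^3 + 60k^2 + 288k - 1088) + ((25/16)k^2 - (25/2)k + 25)
  -16k^3 + 60k^2 + 288k - 1088 = (-(256/25)k - 1088/25)((25/16)k^2 - (25/2)k + 25) + (0)
Last nonzero remainder: (25/16)k^2 - (25/2)k + 25. Dividing through by 25/16 gives the monic gcd k^2 - 8k + 16.
Cancel k^2 - 8k + 16 from numerator and denominator to get the reduced form.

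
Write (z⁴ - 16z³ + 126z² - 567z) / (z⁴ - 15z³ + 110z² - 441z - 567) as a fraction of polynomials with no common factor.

By polynomial division,
  z⁴ - 16z³ + 126z² - 567z = (z⁴ - 15z³ + 110z² - 441z - 567) + (-z³ + 16z² - 126z + 567)
  z⁴ - 15z³ + 110z² - 441z - 567 = (-z - 1)(-z³ + 16z² - 126z + 567) + (0)
Last nonzero remainder: -z³ + 16z² - 126z + 567. Dividing through by -1 gives the monic gcd z³ - 16z² + 126z - 567.
Cancel z³ - 16z² + 126z - 567 from numerator and denominator to get the reduced form.

(z)/(z + 1)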